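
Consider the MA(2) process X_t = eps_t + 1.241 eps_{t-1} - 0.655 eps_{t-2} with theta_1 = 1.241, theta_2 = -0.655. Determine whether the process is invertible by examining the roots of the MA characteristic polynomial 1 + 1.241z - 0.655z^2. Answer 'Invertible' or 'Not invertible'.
\text{Not invertible}

The MA(q) characteristic polynomial is P(z) = 1 + 1.241z - 0.655z^2.
Invertibility requires all roots to lie outside the unit circle, i.e. |z| > 1 for every root.
Set 1 + (1.241) z + (-0.655) z^2 = 0, i.e. a z^2 + b z + c = 0 with a = -0.655, b = 1.241, c = 1.
Discriminant D = b^2 - 4ac = (1.241)^2 - 4*(-0.655)*1 = 1.540081 - (-2.62) = 4.160081.
D >= 0, so the roots are real: z = (-b +/- sqrt(D)) / (2a) = (-1.241 +/- 2.039628) / (-1.31).
  z_1 = (-1.241 + 2.039628) / (-1.31) = -0.6096,   |z_1| = 0.6096.
  z_2 = (-1.241 - 2.039628) / (-1.31) = 2.5043,   |z_2| = 2.5043.
Moduli of all roots: 0.6096, 2.5043.
All moduli strictly greater than 1? No.
Verdict: Not invertible.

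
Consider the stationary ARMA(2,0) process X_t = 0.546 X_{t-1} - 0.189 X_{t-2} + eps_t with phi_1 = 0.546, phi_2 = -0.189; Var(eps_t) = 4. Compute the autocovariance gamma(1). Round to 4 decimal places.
\gamma(1) = 2.4139

Multiply the model equation by X_{t-k} and take expectations. With theta_0 = psi_0 = 1 and psi_j the MA(infinity) weights, this gives
  gamma(k) - sum_i phi_i gamma(k-i) = c_k,
  c_k = sigma^2 * sum_{j=k..q} theta_j psi_{j-k}   (c_k = 0 for k > q),
using gamma(-m) = gamma(m).
Pure AR (q = 0): c_0 = sigma^2 = 4, c_k = 0 for k >= 1.
Equations for k = 0, 1, 2 (AR order 2, c_2 = 0):
  (E0) gamma(0) = phi_1 gamma(1) + phi_2 gamma(2) + c_0
  (E1) gamma(1) = phi_1 gamma(0) + phi_2 gamma(1) + c_1
  (E2) gamma(2) = phi_1 gamma(1) + phi_2 gamma(0)
From (E1): gamma(1) = A gamma(0) + B with
  A = phi_1 / (1 - phi_2) = 0.546 / 1.189 = 0.459209,   B = c_1 / (1 - phi_2) = 0 / 1.189 = 0.
Insert (E2) into (E0): gamma(0) (1 - phi_2^2) = phi_1 (1 + phi_2) gamma(1) + c_0.
  phi_1 (1 + phi_2) = (0.546)(0.811) = 0.442806,   1 - phi_2^2 = 0.964279.
Replace gamma(1) by A gamma(0) + B and collect gamma(0):
  gamma(0) [0.964279 - (0.442806)(0.459209)] = c_0 = 4
  gamma(0) * 0.760938 = 4
  gamma(0) = 4 / 0.760938 = 5.256668.
  gamma(1) = A gamma(0) = (0.459209)(5.256668) = 2.413911.
Therefore gamma(1) = 2.4139 (to 4 decimal places).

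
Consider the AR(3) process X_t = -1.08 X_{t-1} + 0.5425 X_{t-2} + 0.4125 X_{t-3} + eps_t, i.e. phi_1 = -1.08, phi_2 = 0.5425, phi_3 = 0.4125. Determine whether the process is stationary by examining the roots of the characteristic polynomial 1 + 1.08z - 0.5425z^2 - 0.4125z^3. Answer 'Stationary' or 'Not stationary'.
\text{Not stationary}

The AR(p) characteristic polynomial is P(z) = 1 + 1.08z - 0.5425z^2 - 0.4125z^3.
Stationarity requires all roots to lie outside the unit circle, i.e. |z| > 1 for every root.
Degree 3: look for a simple real root z0 first, then factor out (1 - z/z0) and solve the remaining quadratic.
Testing z0 = -0.8: P(-0.8) = 1 + (1.08)(-0.8) + (-0.5425)(-0.8)^2 + (-0.4125)(-0.8)^3
  = 1 + (-0.864) + (-0.3472) + (0.2112) = 0.  So z_0 = -0.8 is a root, |z_0| = 0.8.
Divide out the factor (1 + 1.25 z) = (1 - z/z0) (since 1/z0 = -1.25):
  P(z) = (1 + 1.25 z)(1 + (-0.17) z + (-0.33) z^2)
  [check: z-coef -0.17 - (-1.25) = 1.08; z^2-coef -0.33 - (-1.25)(-0.17) = -0.5425; z^3-coef -(-1.25)(-0.33) = -0.4125.]
Remaining roots from the quadratic factor 1 + (-0.17) z + (-0.33) z^2:
  Set 1 + (-0.17) z + (-0.33) z^2 = 0, i.e. a z^2 + b z + c = 0 with a = -0.33, b = -0.17, c = 1.
  Discriminant D = b^2 - 4ac = (-0.17)^2 - 4*(-0.33)*1 = 0.0289 - (-1.32) = 1.3489.
  D >= 0, so the roots are real: z = (-b +/- sqrt(D)) / (2a) = (0.17 +/- 1.161422) / (-0.66).
    z_1 = (0.17 + 1.161422) / (-0.66) = -2.0173,   |z_1| = 2.0173.
    z_2 = (0.17 - 1.161422) / (-0.66) = 1.5022,   |z_2| = 1.5022.
Moduli of all roots: 0.8000, 2.0173, 1.5022.
All moduli strictly greater than 1? No.
Verdict: Not stationary.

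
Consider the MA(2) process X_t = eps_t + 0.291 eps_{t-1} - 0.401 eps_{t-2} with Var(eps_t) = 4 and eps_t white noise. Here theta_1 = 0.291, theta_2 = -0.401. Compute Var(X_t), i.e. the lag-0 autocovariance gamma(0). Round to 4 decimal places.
\gamma(0) = 4.9819

For an MA(q) process X_t = eps_t + sum_i theta_i eps_{t-i} with
Var(eps_t) = sigma^2, the variance is
  gamma(0) = sigma^2 * (1 + sum_i theta_i^2).
  sum_i theta_i^2 = (0.291)^2 + (-0.401)^2 = 0.084681 + 0.160801 = 0.245482.
  gamma(0) = 4 * (1 + 0.245482) = 4 * 1.245482 = 4.981928, which rounds to 4.9819.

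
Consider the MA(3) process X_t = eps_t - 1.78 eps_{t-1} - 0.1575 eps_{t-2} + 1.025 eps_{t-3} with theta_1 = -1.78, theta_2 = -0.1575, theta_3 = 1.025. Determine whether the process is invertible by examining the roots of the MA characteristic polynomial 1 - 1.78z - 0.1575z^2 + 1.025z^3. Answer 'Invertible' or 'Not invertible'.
\text{Not invertible}

The MA(q) characteristic polynomial is P(z) = 1 - 1.78z - 0.1575z^2 + 1.025z^3.
Invertibility requires all roots to lie outside the unit circle, i.e. |z| > 1 for every root.
Degree 3: look for a simple real root z0 first, then factor out (1 - z/z0) and solve the remaining quadratic.
Testing z0 = 0.8: P(0.8) = 1 + (-1.78)(0.8) + (-0.1575)(0.8)^2 + (1.025)(0.8)^3
  = 1 + (-1.424) + (-0.1008) + (0.5248) = 0.  So z_0 = 0.8 is a root, |z_0| = 0.8.
Divide out the factor (1 - 1.25 z) = (1 - z/z0) (since 1/z0 = 1.25):
  P(z) = (1 - 1.25 z)(1 + (-0.53) z + (-0.82) z^2)
  [check: z-coef -0.53 - (1.25) = -1.78; z^2-coef -0.82 - (1.25)(-0.53) = -0.1575; z^3-coef -(1.25)(-0.82) = 1.025.]
Remaining roots from the quadratic factor 1 + (-0.53) z + (-0.82) z^2:
  Set 1 + (-0.53) z + (-0.82) z^2 = 0, i.e. a z^2 + b z + c = 0 with a = -0.82, b = -0.53, c = 1.
  Discriminant D = b^2 - 4ac = (-0.53)^2 - 4*(-0.82)*1 = 0.2809 - (-3.28) = 3.5609.
  D >= 0, so the roots are real: z = (-b +/- sqrt(D)) / (2a) = (0.53 +/- 1.887035) / (-1.64).
    z_1 = (0.53 + 1.887035) / (-1.64) = -1.4738,   |z_1| = 1.4738.
    z_2 = (0.53 - 1.887035) / (-1.64) = 0.8275,   |z_2| = 0.8275.
Moduli of all roots: 0.8000, 1.4738, 0.8275.
All moduli strictly greater than 1? No.
Verdict: Not invertible.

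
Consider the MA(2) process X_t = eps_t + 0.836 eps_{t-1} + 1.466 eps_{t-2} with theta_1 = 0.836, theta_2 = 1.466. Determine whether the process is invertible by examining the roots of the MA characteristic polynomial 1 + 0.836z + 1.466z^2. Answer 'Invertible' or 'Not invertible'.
\text{Not invertible}

The MA(q) characteristic polynomial is P(z) = 1 + 0.836z + 1.466z^2.
Invertibility requires all roots to lie outside the unit circle, i.e. |z| > 1 for every root.
Set 1 + (0.836) z + (1.466) z^2 = 0, i.e. a z^2 + b z + c = 0 with a = 1.466, b = 0.836, c = 1.
Discriminant D = b^2 - 4ac = (0.836)^2 - 4*(1.466)*1 = 0.698896 - (5.864) = -5.165104.
D < 0, so the roots are the complex-conjugate pair z = (-b +/- i sqrt(-D)) / (2a) = -0.2851 +/- 0.7751i.
For a conjugate pair |z|^2 = z * conj(z) = (product of roots) = c/a = 1/(1.466) = 0.682128, so |z| = sqrt(0.682128) = 0.8259 for both roots.
Moduli of all roots: 0.8259, 0.8259.
All moduli strictly greater than 1? No.
Verdict: Not invertible.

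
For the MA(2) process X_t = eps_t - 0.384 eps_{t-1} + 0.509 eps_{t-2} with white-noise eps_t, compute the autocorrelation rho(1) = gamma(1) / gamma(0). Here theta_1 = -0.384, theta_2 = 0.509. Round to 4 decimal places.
\rho(1) = -0.4120

For an MA(q) process with theta_0 = 1, the autocovariance is
  gamma(k) = sigma^2 * sum_{i=0..q-k} theta_i * theta_{i+k},
and rho(k) = gamma(k) / gamma(0). Sigma^2 cancels.
  numerator   = (1)*(-0.384) + (-0.384)*(0.509) = -0.579456.
  denominator = (1)^2 + (-0.384)^2 + (0.509)^2 = 1.406537.
  rho(1) = -0.579456 / 1.406537 = -0.4120.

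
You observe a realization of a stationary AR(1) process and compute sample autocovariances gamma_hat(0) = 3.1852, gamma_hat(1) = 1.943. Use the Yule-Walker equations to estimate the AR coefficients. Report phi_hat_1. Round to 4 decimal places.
\hat\phi_{1} = 0.6100

The Yule-Walker equations for an AR(p) process read, in matrix form,
  Gamma_p phi = r_p,   with   (Gamma_p)_{ij} = gamma(|i - j|),
                       (r_p)_i = gamma(i),   i,j = 1..p.
Substitute the sample gammas (Toeplitz matrix and right-hand side of size 1):
  Gamma_p = [[3.1852]]
  r_p     = [1.943]
With p = 1 this is the single equation gamma(0) phi_1 = gamma(1):
  phi_hat_1 = gamma(1) / gamma(0) = 1.943 / 3.1852 = 0.6100.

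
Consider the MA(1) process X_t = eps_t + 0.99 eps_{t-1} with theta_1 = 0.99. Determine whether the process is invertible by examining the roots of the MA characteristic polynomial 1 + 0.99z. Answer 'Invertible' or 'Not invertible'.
\text{Invertible}

The MA(q) characteristic polynomial is P(z) = 1 + 0.99z.
Invertibility requires all roots to lie outside the unit circle, i.e. |z| > 1 for every root.
This is linear in z: 1 + (0.99) z = 0  =>  z = -1/(0.99) = -1.010101,  |z| = 1.010101.
Moduli of all roots: 1.0101.
All moduli strictly greater than 1? Yes.
Verdict: Invertible.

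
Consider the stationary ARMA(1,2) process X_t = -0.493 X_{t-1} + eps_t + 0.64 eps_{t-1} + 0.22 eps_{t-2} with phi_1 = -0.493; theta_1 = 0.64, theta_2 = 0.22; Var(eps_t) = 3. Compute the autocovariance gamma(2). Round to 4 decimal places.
\gamma(2) = 0.4315

Multiply the model equation by X_{t-k} and take expectations. With theta_0 = psi_0 = 1 and psi_j the MA(infinity) weights, this gives
  gamma(k) - sum_i phi_i gamma(k-i) = c_k,
  c_k = sigma^2 * sum_{j=k..q} theta_j psi_{j-k}   (c_k = 0 for k > q),
using gamma(-m) = gamma(m).
psi-weights needed (psi_j = theta_j + sum_i phi_i psi_{j-i}):
  psi_1 = theta_1 + phi_1 = 0.64 + (-0.493) = 0.147
  psi_2 = theta_2 + phi_1 psi_1 = 0.22 + (-0.493)(0.147) = 0.147529
Right-hand sides:
  c_0 = sigma^2 (1 + theta_1 psi_1 + theta_2 psi_2) = 3 * (1 + (0.64)(0.147) + (0.22)(0.147529)) = 3 * 1.126536 = 3.379609
  c_1 = sigma^2 (theta_1 + theta_2 psi_1) = 3 * (0.64 + (0.22)(0.147)) = 2.01702
  c_2 = sigma^2 theta_2 = 3 * (0.22) = 0.66
Equations for k = 0 and k = 1 (AR order 1):
  gamma(0) = phi_1 gamma(1) + c_0
  gamma(1) = phi_1 gamma(0) + c_1
Substituting the second into the first: gamma(0) (1 - phi_1^2) = c_0 + phi_1 c_1, so
  gamma(0) = (c_0 + phi_1 c_1) / (1 - phi_1^2) = (3.379609 + (-0.493)(2.01702)) / (1 - (-0.493)^2) = 2.385218 / 0.756951 = 3.151087.
  gamma(1) = phi_1 gamma(0) + c_1 = (-0.493)(3.151087) + (2.01702) = 0.463534.
For k = 2: gamma(2) = phi_1 gamma(1) + c_2
  = (-0.493)(0.463534) + (0.66) = 0.431478.
Therefore gamma(2) = 0.4315 (to 4 decimal places).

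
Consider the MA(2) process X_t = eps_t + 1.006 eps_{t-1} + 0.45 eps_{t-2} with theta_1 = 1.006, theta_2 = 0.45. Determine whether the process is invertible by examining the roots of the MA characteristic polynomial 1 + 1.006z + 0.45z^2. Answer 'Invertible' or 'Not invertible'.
\text{Invertible}

The MA(q) characteristic polynomial is P(z) = 1 + 1.006z + 0.45z^2.
Invertibility requires all roots to lie outside the unit circle, i.e. |z| > 1 for every root.
Set 1 + (1.006) z + (0.45) z^2 = 0, i.e. a z^2 + b z + c = 0 with a = 0.45, b = 1.006, c = 1.
Discriminant D = b^2 - 4ac = (1.006)^2 - 4*(0.45)*1 = 1.012036 - (1.8) = -0.787964.
D < 0, so the roots are the complex-conjugate pair z = (-b +/- i sqrt(-D)) / (2a) = -1.1178 +/- 0.9863i.
For a conjugate pair |z|^2 = z * conj(z) = (product of roots) = c/a = 1/(0.45) = 2.222222, so |z| = sqrt(2.222222) = 1.4907 for both roots.
Moduli of all roots: 1.4907, 1.4907.
All moduli strictly greater than 1? Yes.
Verdict: Invertible.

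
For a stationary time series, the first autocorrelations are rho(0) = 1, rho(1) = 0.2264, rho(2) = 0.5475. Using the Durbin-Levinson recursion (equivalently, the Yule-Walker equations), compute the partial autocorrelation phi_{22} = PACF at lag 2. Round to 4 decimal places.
\phi_{22} = 0.5231

The PACF at lag k is phi_{kk}, the last component of the solution
to the Yule-Walker system G_k phi = r_k where
  (G_k)_{ij} = rho(|i - j|), (r_k)_i = rho(i), i,j = 1..k.
Equivalently, Durbin-Levinson gives phi_{kk} iteratively:
  phi_{11} = rho(1)
  phi_{kk} = [rho(k) - sum_{j=1..k-1} phi_{k-1,j} rho(k-j)]
            / [1 - sum_{j=1..k-1} phi_{k-1,j} rho(j)],
  phi_{k,j} = phi_{k-1,j} - phi_{kk} phi_{k-1,k-j},  j = 1..k-1.
Step k = 1:
  phi_11 = rho(1) = 0.2264.
Step k = 2:
  phi_22 = [rho(2) - phi_11 rho(1)] / [1 - phi_11 rho(1)] = [0.5475 - (0.2264)(0.2264)] / [1 - (0.2264)(0.2264)]
         = 0.49624304 / 0.94874304 = 0.5231.
Therefore phi_{22} = 0.5231.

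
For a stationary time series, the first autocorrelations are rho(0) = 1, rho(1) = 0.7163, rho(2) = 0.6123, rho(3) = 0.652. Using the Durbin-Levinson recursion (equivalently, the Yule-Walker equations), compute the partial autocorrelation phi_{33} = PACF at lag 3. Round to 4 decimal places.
\phi_{33} = 0.3360

The PACF at lag k is phi_{kk}, the last component of the solution
to the Yule-Walker system G_k phi = r_k where
  (G_k)_{ij} = rho(|i - j|), (r_k)_i = rho(i), i,j = 1..k.
Equivalently, Durbin-Levinson gives phi_{kk} iteratively:
  phi_{11} = rho(1)
  phi_{kk} = [rho(k) - sum_{j=1..k-1} phi_{k-1,j} rho(k-j)]
            / [1 - sum_{j=1..k-1} phi_{k-1,j} rho(j)],
  phi_{k,j} = phi_{k-1,j} - phi_{kk} phi_{k-1,k-j},  j = 1..k-1.
Step k = 1:
  phi_11 = rho(1) = 0.7163.
Step k = 2:
  phi_22 = [rho(2) - phi_11 rho(1)] / [1 - phi_11 rho(1)] = [0.6123 - (0.7163)(0.7163)] / [1 - (0.7163)(0.7163)]
         = 0.09921431 / 0.48691431 = 0.203761.
  Update: phi_21 = phi_11 - phi_22 phi_11 = 0.7163 - (0.203761)(0.7163) = 0.570346.
Step k = 3:
  phi_33 = [rho(3) - phi_21 rho(2) - phi_22 rho(1)] / [1 - phi_21 rho(1) - phi_22 rho(2)]
    numerator   = 0.652 - (0.570346)(0.6123) - (0.203761)(0.7163) = 0.15682305
    denominator = 1 - (0.570346)(0.7163) - (0.203761)(0.6123) = 0.46669827
  phi_33 = 0.15682305 / 0.46669827 = 0.336.
Therefore phi_{33} = 0.3360.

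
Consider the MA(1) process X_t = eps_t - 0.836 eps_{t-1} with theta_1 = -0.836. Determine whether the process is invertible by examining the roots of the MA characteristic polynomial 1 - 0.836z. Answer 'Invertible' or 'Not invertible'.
\text{Invertible}

The MA(q) characteristic polynomial is P(z) = 1 - 0.836z.
Invertibility requires all roots to lie outside the unit circle, i.e. |z| > 1 for every root.
This is linear in z: 1 + (-0.836) z = 0  =>  z = -1/(-0.836) = 1.196172,  |z| = 1.196172.
Moduli of all roots: 1.1962.
All moduli strictly greater than 1? Yes.
Verdict: Invertible.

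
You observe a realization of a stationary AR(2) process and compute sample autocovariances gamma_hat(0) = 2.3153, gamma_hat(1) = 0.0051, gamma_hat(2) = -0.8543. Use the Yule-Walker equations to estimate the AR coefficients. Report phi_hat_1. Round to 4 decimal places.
\hat\phi_{1} = 0.0030

The Yule-Walker equations for an AR(p) process read, in matrix form,
  Gamma_p phi = r_p,   with   (Gamma_p)_{ij} = gamma(|i - j|),
                       (r_p)_i = gamma(i),   i,j = 1..p.
Substitute the sample gammas (Toeplitz matrix and right-hand side of size 2):
  Gamma_p = [[2.3153, 0.0051], [0.0051, 2.3153]]
  r_p     = [0.0051, -0.8543]
Written out:
  2.3153 phi_1 + 0.0051 phi_2 = 0.0051
  0.0051 phi_1 + 2.3153 phi_2 = -0.8543
Solve by Cramer's rule:
  det = gamma(0)^2 - gamma(1)^2 = (2.3153)^2 - (0.0051)^2 = 5.36061409 - 0.00002601 = 5.36058808
  phi_hat_1 = [gamma(1) gamma(0) - gamma(1) gamma(2)] / det = [(0.0051)(2.3153) - (0.0051)(-0.8543)] / 5.36058808 = 0.01616496 / 5.36058808 = 0.003
  phi_hat_2 = [gamma(0) gamma(2) - gamma(1)^2] / det = [(2.3153)(-0.8543) - (0.0051)^2] / 5.36058808 = -1.9779868 / 5.36058808 = -0.369
So phi_hat = [0.0030, -0.3690].
Therefore phi_hat_1 = 0.0030.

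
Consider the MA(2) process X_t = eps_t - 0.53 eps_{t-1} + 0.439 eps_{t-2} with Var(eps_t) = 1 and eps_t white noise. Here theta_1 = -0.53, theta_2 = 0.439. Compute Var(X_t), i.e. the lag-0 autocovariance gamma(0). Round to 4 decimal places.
\gamma(0) = 1.4736

For an MA(q) process X_t = eps_t + sum_i theta_i eps_{t-i} with
Var(eps_t) = sigma^2, the variance is
  gamma(0) = sigma^2 * (1 + sum_i theta_i^2).
  sum_i theta_i^2 = (-0.53)^2 + (0.439)^2 = 0.2809 + 0.192721 = 0.473621.
  gamma(0) = 1 * (1 + 0.473621) = 1 * 1.473621 = 1.473621, which rounds to 1.4736.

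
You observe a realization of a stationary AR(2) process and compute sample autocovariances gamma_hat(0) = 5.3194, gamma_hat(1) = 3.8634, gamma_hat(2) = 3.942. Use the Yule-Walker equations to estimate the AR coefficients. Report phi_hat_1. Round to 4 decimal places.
\hat\phi_{1} = 0.3980

The Yule-Walker equations for an AR(p) process read, in matrix form,
  Gamma_p phi = r_p,   with   (Gamma_p)_{ij} = gamma(|i - j|),
                       (r_p)_i = gamma(i),   i,j = 1..p.
Substitute the sample gammas (Toeplitz matrix and right-hand side of size 2):
  Gamma_p = [[5.3194, 3.8634], [3.8634, 5.3194]]
  r_p     = [3.8634, 3.942]
Written out:
  5.3194 phi_1 + 3.8634 phi_2 = 3.8634
  3.8634 phi_1 + 5.3194 phi_2 = 3.942
Solve by Cramer's rule:
  det = gamma(0)^2 - gamma(1)^2 = (5.3194)^2 - (3.8634)^2 = 28.29601636 - 14.92585956 = 13.3701568
  phi_hat_1 = [gamma(1) gamma(0) - gamma(1) gamma(2)] / det = [(3.8634)(5.3194) - (3.8634)(3.942)] / 13.3701568 = 5.32144716 / 13.3701568 = 0.398
  phi_hat_2 = [gamma(0) gamma(2) - gamma(1)^2] / det = [(5.3194)(3.942) - (3.8634)^2] / 13.3701568 = 6.04321524 / 13.3701568 = 0.452
So phi_hat = [0.3980, 0.4520].
Therefore phi_hat_1 = 0.3980.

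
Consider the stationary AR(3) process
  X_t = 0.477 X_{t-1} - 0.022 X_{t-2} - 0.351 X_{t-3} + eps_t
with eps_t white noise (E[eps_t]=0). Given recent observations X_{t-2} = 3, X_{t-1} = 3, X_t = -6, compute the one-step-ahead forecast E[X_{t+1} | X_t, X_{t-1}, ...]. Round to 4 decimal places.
E[X_{t+1} \mid \mathcal F_t] = -3.9810

For an AR(p) model X_t = c + sum_i phi_i X_{t-i} + eps_t, the
one-step-ahead conditional mean is
  E[X_{t+1} | X_t, ...] = c + sum_i phi_i X_{t+1-i}.
Substitute known values:
  E[X_{t+1} | ...] = (0.477) * (-6) + (-0.022) * (3) + (-0.351) * (3)
                   = -3.9810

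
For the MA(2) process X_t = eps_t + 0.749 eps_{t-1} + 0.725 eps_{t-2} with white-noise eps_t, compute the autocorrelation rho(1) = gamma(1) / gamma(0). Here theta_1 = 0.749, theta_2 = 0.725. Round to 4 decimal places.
\rho(1) = 0.6192

For an MA(q) process with theta_0 = 1, the autocovariance is
  gamma(k) = sigma^2 * sum_{i=0..q-k} theta_i * theta_{i+k},
and rho(k) = gamma(k) / gamma(0). Sigma^2 cancels.
  numerator   = (1)*(0.749) + (0.749)*(0.725) = 1.292025.
  denominator = (1)^2 + (0.749)^2 + (0.725)^2 = 2.086626.
  rho(1) = 1.292025 / 2.086626 = 0.6192.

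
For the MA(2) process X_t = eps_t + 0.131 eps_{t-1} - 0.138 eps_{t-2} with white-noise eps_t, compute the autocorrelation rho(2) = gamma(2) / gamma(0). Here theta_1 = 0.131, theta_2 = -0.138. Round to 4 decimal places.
\rho(2) = -0.1332

For an MA(q) process with theta_0 = 1, the autocovariance is
  gamma(k) = sigma^2 * sum_{i=0..q-k} theta_i * theta_{i+k},
and rho(k) = gamma(k) / gamma(0). Sigma^2 cancels.
  numerator   = (1)*(-0.138) = -0.138.
  denominator = (1)^2 + (0.131)^2 + (-0.138)^2 = 1.036205.
  rho(2) = -0.138 / 1.036205 = -0.1332.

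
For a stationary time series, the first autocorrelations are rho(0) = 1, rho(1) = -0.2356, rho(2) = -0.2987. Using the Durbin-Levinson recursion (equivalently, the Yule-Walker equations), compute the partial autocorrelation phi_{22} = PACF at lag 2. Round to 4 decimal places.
\phi_{22} = -0.3750

The PACF at lag k is phi_{kk}, the last component of the solution
to the Yule-Walker system G_k phi = r_k where
  (G_k)_{ij} = rho(|i - j|), (r_k)_i = rho(i), i,j = 1..k.
Equivalently, Durbin-Levinson gives phi_{kk} iteratively:
  phi_{11} = rho(1)
  phi_{kk} = [rho(k) - sum_{j=1..k-1} phi_{k-1,j} rho(k-j)]
            / [1 - sum_{j=1..k-1} phi_{k-1,j} rho(j)],
  phi_{k,j} = phi_{k-1,j} - phi_{kk} phi_{k-1,k-j},  j = 1..k-1.
Step k = 1:
  phi_11 = rho(1) = -0.2356.
Step k = 2:
  phi_22 = [rho(2) - phi_11 rho(1)] / [1 - phi_11 rho(1)] = [-0.2987 - (-0.2356)(-0.2356)] / [1 - (-0.2356)(-0.2356)]
         = -0.35420736 / 0.94449264 = -0.375.
Therefore phi_{22} = -0.3750.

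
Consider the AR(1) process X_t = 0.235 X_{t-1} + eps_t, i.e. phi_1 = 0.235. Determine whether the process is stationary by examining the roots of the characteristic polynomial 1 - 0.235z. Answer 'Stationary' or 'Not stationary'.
\text{Stationary}

The AR(p) characteristic polynomial is P(z) = 1 - 0.235z.
Stationarity requires all roots to lie outside the unit circle, i.e. |z| > 1 for every root.
This is linear in z: 1 + (-0.235) z = 0  =>  z = -1/(-0.235) = 4.255319,  |z| = 4.255319.
Moduli of all roots: 4.2553.
All moduli strictly greater than 1? Yes.
Verdict: Stationary.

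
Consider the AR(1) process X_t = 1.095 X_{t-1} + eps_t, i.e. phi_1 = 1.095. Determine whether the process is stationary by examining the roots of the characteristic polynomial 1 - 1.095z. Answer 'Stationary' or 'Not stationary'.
\text{Not stationary}

The AR(p) characteristic polynomial is P(z) = 1 - 1.095z.
Stationarity requires all roots to lie outside the unit circle, i.e. |z| > 1 for every root.
This is linear in z: 1 + (-1.095) z = 0  =>  z = -1/(-1.095) = 0.913242,  |z| = 0.913242.
Moduli of all roots: 0.9132.
All moduli strictly greater than 1? No.
Verdict: Not stationary.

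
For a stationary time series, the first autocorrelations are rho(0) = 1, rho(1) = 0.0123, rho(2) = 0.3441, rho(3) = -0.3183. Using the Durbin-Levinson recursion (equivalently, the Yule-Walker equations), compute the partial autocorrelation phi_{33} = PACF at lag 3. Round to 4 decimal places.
\phi_{33} = -0.3690

The PACF at lag k is phi_{kk}, the last component of the solution
to the Yule-Walker system G_k phi = r_k where
  (G_k)_{ij} = rho(|i - j|), (r_k)_i = rho(i), i,j = 1..k.
Equivalently, Durbin-Levinson gives phi_{kk} iteratively:
  phi_{11} = rho(1)
  phi_{kk} = [rho(k) - sum_{j=1..k-1} phi_{k-1,j} rho(k-j)]
            / [1 - sum_{j=1..k-1} phi_{k-1,j} rho(j)],
  phi_{k,j} = phi_{k-1,j} - phi_{kk} phi_{k-1,k-j},  j = 1..k-1.
Step k = 1:
  phi_11 = rho(1) = 0.0123.
Step k = 2:
  phi_22 = [rho(2) - phi_11 rho(1)] / [1 - phi_11 rho(1)] = [0.3441 - (0.0123)(0.0123)] / [1 - (0.0123)(0.0123)]
         = 0.34394871 / 0.99984871 = 0.344001.
  Update: phi_21 = phi_11 - phi_22 phi_11 = 0.0123 - (0.344001)(0.0123) = 0.008069.
Step k = 3:
  phi_33 = [rho(3) - phi_21 rho(2) - phi_22 rho(1)] / [1 - phi_21 rho(1) - phi_22 rho(2)]
    numerator   = -0.3183 - (0.008069)(0.3441) - (0.344001)(0.0123) = -0.32530768
    denominator = 1 - (0.008069)(0.0123) - (0.344001)(0.3441) = 0.88153009
  phi_33 = -0.32530768 / 0.88153009 = -0.369.
Therefore phi_{33} = -0.3690.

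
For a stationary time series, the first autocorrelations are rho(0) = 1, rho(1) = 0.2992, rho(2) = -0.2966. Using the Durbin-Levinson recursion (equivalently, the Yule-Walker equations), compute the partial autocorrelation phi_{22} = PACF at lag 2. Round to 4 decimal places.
\phi_{22} = -0.4241

The PACF at lag k is phi_{kk}, the last component of the solution
to the Yule-Walker system G_k phi = r_k where
  (G_k)_{ij} = rho(|i - j|), (r_k)_i = rho(i), i,j = 1..k.
Equivalently, Durbin-Levinson gives phi_{kk} iteratively:
  phi_{11} = rho(1)
  phi_{kk} = [rho(k) - sum_{j=1..k-1} phi_{k-1,j} rho(k-j)]
            / [1 - sum_{j=1..k-1} phi_{k-1,j} rho(j)],
  phi_{k,j} = phi_{k-1,j} - phi_{kk} phi_{k-1,k-j},  j = 1..k-1.
Step k = 1:
  phi_11 = rho(1) = 0.2992.
Step k = 2:
  phi_22 = [rho(2) - phi_11 rho(1)] / [1 - phi_11 rho(1)] = [-0.2966 - (0.2992)(0.2992)] / [1 - (0.2992)(0.2992)]
         = -0.38612064 / 0.91047936 = -0.4241.
Therefore phi_{22} = -0.4241.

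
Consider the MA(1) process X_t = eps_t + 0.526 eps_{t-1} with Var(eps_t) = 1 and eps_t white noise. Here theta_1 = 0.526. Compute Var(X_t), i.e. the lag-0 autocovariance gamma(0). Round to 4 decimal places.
\gamma(0) = 1.2767

For an MA(q) process X_t = eps_t + sum_i theta_i eps_{t-i} with
Var(eps_t) = sigma^2, the variance is
  gamma(0) = sigma^2 * (1 + sum_i theta_i^2).
  sum_i theta_i^2 = (0.526)^2 = 0.276676.
  gamma(0) = 1 * (1 + 0.276676) = 1 * 1.276676 = 1.276676, which rounds to 1.2767.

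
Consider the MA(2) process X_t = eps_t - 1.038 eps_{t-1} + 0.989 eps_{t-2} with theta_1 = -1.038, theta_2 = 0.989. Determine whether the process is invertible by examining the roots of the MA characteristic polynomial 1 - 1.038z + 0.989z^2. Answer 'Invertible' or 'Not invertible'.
\text{Invertible}

The MA(q) characteristic polynomial is P(z) = 1 - 1.038z + 0.989z^2.
Invertibility requires all roots to lie outside the unit circle, i.e. |z| > 1 for every root.
Set 1 + (-1.038) z + (0.989) z^2 = 0, i.e. a z^2 + b z + c = 0 with a = 0.989, b = -1.038, c = 1.
Discriminant D = b^2 - 4ac = (-1.038)^2 - 4*(0.989)*1 = 1.077444 - (3.956) = -2.878556.
D < 0, so the roots are the complex-conjugate pair z = (-b +/- i sqrt(-D)) / (2a) = 0.5248 +/- 0.8578i.
For a conjugate pair |z|^2 = z * conj(z) = (product of roots) = c/a = 1/(0.989) = 1.011122, so |z| = sqrt(1.011122) = 1.0055 for both roots.
Moduli of all roots: 1.0055, 1.0055.
All moduli strictly greater than 1? Yes.
Verdict: Invertible.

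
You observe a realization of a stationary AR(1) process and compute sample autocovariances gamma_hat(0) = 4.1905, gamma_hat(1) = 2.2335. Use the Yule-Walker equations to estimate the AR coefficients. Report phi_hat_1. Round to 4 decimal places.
\hat\phi_{1} = 0.5330

The Yule-Walker equations for an AR(p) process read, in matrix form,
  Gamma_p phi = r_p,   with   (Gamma_p)_{ij} = gamma(|i - j|),
                       (r_p)_i = gamma(i),   i,j = 1..p.
Substitute the sample gammas (Toeplitz matrix and right-hand side of size 1):
  Gamma_p = [[4.1905]]
  r_p     = [2.2335]
With p = 1 this is the single equation gamma(0) phi_1 = gamma(1):
  phi_hat_1 = gamma(1) / gamma(0) = 2.2335 / 4.1905 = 0.5330.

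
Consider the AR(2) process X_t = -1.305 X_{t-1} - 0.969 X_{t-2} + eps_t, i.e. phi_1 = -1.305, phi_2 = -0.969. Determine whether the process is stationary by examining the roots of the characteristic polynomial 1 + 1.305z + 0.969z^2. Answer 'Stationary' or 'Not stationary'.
\text{Stationary}

The AR(p) characteristic polynomial is P(z) = 1 + 1.305z + 0.969z^2.
Stationarity requires all roots to lie outside the unit circle, i.e. |z| > 1 for every root.
Set 1 + (1.305) z + (0.969) z^2 = 0, i.e. a z^2 + b z + c = 0 with a = 0.969, b = 1.305, c = 1.
Discriminant D = b^2 - 4ac = (1.305)^2 - 4*(0.969)*1 = 1.703025 - (3.876) = -2.172975.
D < 0, so the roots are the complex-conjugate pair z = (-b +/- i sqrt(-D)) / (2a) = -0.6734 +/- 0.7606i.
For a conjugate pair |z|^2 = z * conj(z) = (product of roots) = c/a = 1/(0.969) = 1.031992, so |z| = sqrt(1.031992) = 1.0159 for both roots.
Moduli of all roots: 1.0159, 1.0159.
All moduli strictly greater than 1? Yes.
Verdict: Stationary.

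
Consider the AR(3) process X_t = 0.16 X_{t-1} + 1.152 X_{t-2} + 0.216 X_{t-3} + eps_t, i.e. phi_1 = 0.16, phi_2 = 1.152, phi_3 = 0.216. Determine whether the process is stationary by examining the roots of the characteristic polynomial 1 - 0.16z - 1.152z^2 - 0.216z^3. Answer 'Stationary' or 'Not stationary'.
\text{Not stationary}

The AR(p) characteristic polynomial is P(z) = 1 - 0.16z - 1.152z^2 - 0.216z^3.
Stationarity requires all roots to lie outside the unit circle, i.e. |z| > 1 for every root.
Degree 3: look for a simple real root z0 first, then factor out (1 - z/z0) and solve the remaining quadratic.
Testing z0 = -5: P(-5) = 1 + (-0.16)(-5) + (-1.152)(-5)^2 + (-0.216)(-5)^3
  = 1 + (0.8) + (-28.8) + (27) = 0.  So z_0 = -5 is a root, |z_0| = 5.
Divide out the factor (1 + 0.2 z) = (1 - z/z0) (since 1/z0 = -0.2):
  P(z) = (1 + 0.2 z)(1 + (-0.36) z + (-1.08) z^2)
  [check: z-coef -0.36 - (-0.2) = -0.16; z^2-coef -1.08 - (-0.2)(-0.36) = -1.152; z^3-coef -(-0.2)(-1.08) = -0.216.]
Remaining roots from the quadratic factor 1 + (-0.36) z + (-1.08) z^2:
  Set 1 + (-0.36) z + (-1.08) z^2 = 0, i.e. a z^2 + b z + c = 0 with a = -1.08, b = -0.36, c = 1.
  Discriminant D = b^2 - 4ac = (-0.36)^2 - 4*(-1.08)*1 = 0.1296 - (-4.32) = 4.4496.
  D >= 0, so the roots are real: z = (-b +/- sqrt(D)) / (2a) = (0.36 +/- 2.109407) / (-2.16).
    z_1 = (0.36 + 2.109407) / (-2.16) = -1.1432,   |z_1| = 1.1432.
    z_2 = (0.36 - 2.109407) / (-2.16) = 0.8099,   |z_2| = 0.8099.
Moduli of all roots: 5.0000, 1.1432, 0.8099.
All moduli strictly greater than 1? No.
Verdict: Not stationary.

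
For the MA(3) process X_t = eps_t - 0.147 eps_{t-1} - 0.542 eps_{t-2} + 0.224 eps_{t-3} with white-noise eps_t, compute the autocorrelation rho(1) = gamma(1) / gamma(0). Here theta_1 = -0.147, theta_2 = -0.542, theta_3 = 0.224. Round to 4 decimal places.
\rho(1) = -0.1382

For an MA(q) process with theta_0 = 1, the autocovariance is
  gamma(k) = sigma^2 * sum_{i=0..q-k} theta_i * theta_{i+k},
and rho(k) = gamma(k) / gamma(0). Sigma^2 cancels.
  numerator   = (1)*(-0.147) + (-0.147)*(-0.542) + (-0.542)*(0.224) = -0.188734.
  denominator = (1)^2 + (-0.147)^2 + (-0.542)^2 + (0.224)^2 = 1.365549.
  rho(1) = -0.188734 / 1.365549 = -0.1382.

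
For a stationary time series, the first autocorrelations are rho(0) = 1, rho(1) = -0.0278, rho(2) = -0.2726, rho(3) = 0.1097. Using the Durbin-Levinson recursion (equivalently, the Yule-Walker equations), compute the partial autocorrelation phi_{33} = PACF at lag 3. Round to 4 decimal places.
\phi_{33} = 0.1000

The PACF at lag k is phi_{kk}, the last component of the solution
to the Yule-Walker system G_k phi = r_k where
  (G_k)_{ij} = rho(|i - j|), (r_k)_i = rho(i), i,j = 1..k.
Equivalently, Durbin-Levinson gives phi_{kk} iteratively:
  phi_{11} = rho(1)
  phi_{kk} = [rho(k) - sum_{j=1..k-1} phi_{k-1,j} rho(k-j)]
            / [1 - sum_{j=1..k-1} phi_{k-1,j} rho(j)],
  phi_{k,j} = phi_{k-1,j} - phi_{kk} phi_{k-1,k-j},  j = 1..k-1.
Step k = 1:
  phi_11 = rho(1) = -0.0278.
Step k = 2:
  phi_22 = [rho(2) - phi_11 rho(1)] / [1 - phi_11 rho(1)] = [-0.2726 - (-0.0278)(-0.0278)] / [1 - (-0.0278)(-0.0278)]
         = -0.27337284 / 0.99922716 = -0.273584.
  Update: phi_21 = phi_11 - phi_22 phi_11 = -0.0278 - (-0.273584)(-0.0278) = -0.035406.
Step k = 3:
  phi_33 = [rho(3) - phi_21 rho(2) - phi_22 rho(1)] / [1 - phi_21 rho(1) - phi_22 rho(2)]
    numerator   = 0.1097 - (-0.035406)(-0.2726) - (-0.273584)(-0.0278) = 0.09244278
    denominator = 1 - (-0.035406)(-0.0278) - (-0.273584)(-0.2726) = 0.92443665
  phi_33 = 0.09244278 / 0.92443665 = 0.1.
Therefore phi_{33} = 0.1000.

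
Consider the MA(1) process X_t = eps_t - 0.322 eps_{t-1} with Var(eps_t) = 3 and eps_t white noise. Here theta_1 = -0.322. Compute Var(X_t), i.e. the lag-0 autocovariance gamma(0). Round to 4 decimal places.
\gamma(0) = 3.3111

For an MA(q) process X_t = eps_t + sum_i theta_i eps_{t-i} with
Var(eps_t) = sigma^2, the variance is
  gamma(0) = sigma^2 * (1 + sum_i theta_i^2).
  sum_i theta_i^2 = (-0.322)^2 = 0.103684.
  gamma(0) = 3 * (1 + 0.103684) = 3 * 1.103684 = 3.311052, which rounds to 3.3111.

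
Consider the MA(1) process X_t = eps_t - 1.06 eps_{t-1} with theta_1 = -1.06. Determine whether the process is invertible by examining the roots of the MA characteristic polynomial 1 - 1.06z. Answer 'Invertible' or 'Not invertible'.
\text{Not invertible}

The MA(q) characteristic polynomial is P(z) = 1 - 1.06z.
Invertibility requires all roots to lie outside the unit circle, i.e. |z| > 1 for every root.
This is linear in z: 1 + (-1.06) z = 0  =>  z = -1/(-1.06) = 0.943396,  |z| = 0.943396.
Moduli of all roots: 0.9434.
All moduli strictly greater than 1? No.
Verdict: Not invertible.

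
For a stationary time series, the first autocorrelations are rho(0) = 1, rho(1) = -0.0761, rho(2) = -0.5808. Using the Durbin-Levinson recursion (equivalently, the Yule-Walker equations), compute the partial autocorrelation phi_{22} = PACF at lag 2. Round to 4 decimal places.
\phi_{22} = -0.5900

The PACF at lag k is phi_{kk}, the last component of the solution
to the Yule-Walker system G_k phi = r_k where
  (G_k)_{ij} = rho(|i - j|), (r_k)_i = rho(i), i,j = 1..k.
Equivalently, Durbin-Levinson gives phi_{kk} iteratively:
  phi_{11} = rho(1)
  phi_{kk} = [rho(k) - sum_{j=1..k-1} phi_{k-1,j} rho(k-j)]
            / [1 - sum_{j=1..k-1} phi_{k-1,j} rho(j)],
  phi_{k,j} = phi_{k-1,j} - phi_{kk} phi_{k-1,k-j},  j = 1..k-1.
Step k = 1:
  phi_11 = rho(1) = -0.0761.
Step k = 2:
  phi_22 = [rho(2) - phi_11 rho(1)] / [1 - phi_11 rho(1)] = [-0.5808 - (-0.0761)(-0.0761)] / [1 - (-0.0761)(-0.0761)]
         = -0.58659121 / 0.99420879 = -0.59.
Therefore phi_{22} = -0.5900.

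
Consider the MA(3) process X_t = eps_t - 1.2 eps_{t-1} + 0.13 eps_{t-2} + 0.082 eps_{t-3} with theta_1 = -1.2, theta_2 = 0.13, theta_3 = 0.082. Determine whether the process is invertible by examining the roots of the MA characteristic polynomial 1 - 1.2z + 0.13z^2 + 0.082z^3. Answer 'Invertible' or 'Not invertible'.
\text{Invertible}

The MA(q) characteristic polynomial is P(z) = 1 - 1.2z + 0.13z^2 + 0.082z^3.
Invertibility requires all roots to lie outside the unit circle, i.e. |z| > 1 for every root.
Degree 3: look for a simple real root z0 first, then factor out (1 - z/z0) and solve the remaining quadratic.
Testing z0 = -5: P(-5) = 1 + (-1.2)(-5) + (0.13)(-5)^2 + (0.082)(-5)^3
  = 1 + (6) + (3.25) + (-10.25) = 0.  So z_0 = -5 is a root, |z_0| = 5.
Divide out the factor (1 + 0.2 z) = (1 - z/z0) (since 1/z0 = -0.2):
  P(z) = (1 + 0.2 z)(1 + (-1.4) z + (0.41) z^2)
  [check: z-coef -1.4 - (-0.2) = -1.2; z^2-coef 0.41 - (-0.2)(-1.4) = 0.13; z^3-coef -(-0.2)(0.41) = 0.082.]
Remaining roots from the quadratic factor 1 + (-1.4) z + (0.41) z^2:
  Set 1 + (-1.4) z + (0.41) z^2 = 0, i.e. a z^2 + b z + c = 0 with a = 0.41, b = -1.4, c = 1.
  Discriminant D = b^2 - 4ac = (-1.4)^2 - 4*(0.41)*1 = 1.96 - (1.64) = 0.32.
  D >= 0, so the roots are real: z = (-b +/- sqrt(D)) / (2a) = (1.4 +/- 0.565685) / (0.82).
    z_1 = (1.4 + 0.565685) / (0.82) = 2.3972,   |z_1| = 2.3972.
    z_2 = (1.4 - 0.565685) / (0.82) = 1.0175,   |z_2| = 1.0175.
Moduli of all roots: 5.0000, 2.3972, 1.0175.
All moduli strictly greater than 1? Yes.
Verdict: Invertible.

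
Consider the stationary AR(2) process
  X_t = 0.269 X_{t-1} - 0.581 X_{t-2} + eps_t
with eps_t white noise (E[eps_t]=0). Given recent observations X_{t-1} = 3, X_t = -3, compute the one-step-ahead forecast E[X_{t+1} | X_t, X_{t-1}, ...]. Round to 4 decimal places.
E[X_{t+1} \mid \mathcal F_t] = -2.5500

For an AR(p) model X_t = c + sum_i phi_i X_{t-i} + eps_t, the
one-step-ahead conditional mean is
  E[X_{t+1} | X_t, ...] = c + sum_i phi_i X_{t+1-i}.
Substitute known values:
  E[X_{t+1} | ...] = (0.269) * (-3) + (-0.581) * (3)
                   = -2.5500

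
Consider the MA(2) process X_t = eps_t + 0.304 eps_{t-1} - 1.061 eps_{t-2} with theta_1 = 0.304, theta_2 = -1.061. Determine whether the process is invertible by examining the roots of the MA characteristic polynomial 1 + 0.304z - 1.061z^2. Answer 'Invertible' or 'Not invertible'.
\text{Not invertible}

The MA(q) characteristic polynomial is P(z) = 1 + 0.304z - 1.061z^2.
Invertibility requires all roots to lie outside the unit circle, i.e. |z| > 1 for every root.
Set 1 + (0.304) z + (-1.061) z^2 = 0, i.e. a z^2 + b z + c = 0 with a = -1.061, b = 0.304, c = 1.
Discriminant D = b^2 - 4ac = (0.304)^2 - 4*(-1.061)*1 = 0.092416 - (-4.244) = 4.336416.
D >= 0, so the roots are real: z = (-b +/- sqrt(D)) / (2a) = (-0.304 +/- 2.082406) / (-2.122).
  z_1 = (-0.304 + 2.082406) / (-2.122) = -0.8381,   |z_1| = 0.8381.
  z_2 = (-0.304 - 2.082406) / (-2.122) = 1.1246,   |z_2| = 1.1246.
Moduli of all roots: 0.8381, 1.1246.
All moduli strictly greater than 1? No.
Verdict: Not invertible.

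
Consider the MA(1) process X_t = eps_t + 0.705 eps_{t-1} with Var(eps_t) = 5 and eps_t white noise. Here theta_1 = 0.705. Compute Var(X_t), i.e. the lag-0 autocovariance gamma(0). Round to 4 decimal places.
\gamma(0) = 7.4851

For an MA(q) process X_t = eps_t + sum_i theta_i eps_{t-i} with
Var(eps_t) = sigma^2, the variance is
  gamma(0) = sigma^2 * (1 + sum_i theta_i^2).
  sum_i theta_i^2 = (0.705)^2 = 0.497025.
  gamma(0) = 5 * (1 + 0.497025) = 5 * 1.497025 = 7.485125, which rounds to 7.4851.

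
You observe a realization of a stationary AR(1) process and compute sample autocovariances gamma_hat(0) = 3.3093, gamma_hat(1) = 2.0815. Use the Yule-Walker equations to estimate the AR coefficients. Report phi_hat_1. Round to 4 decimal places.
\hat\phi_{1} = 0.6290

The Yule-Walker equations for an AR(p) process read, in matrix form,
  Gamma_p phi = r_p,   with   (Gamma_p)_{ij} = gamma(|i - j|),
                       (r_p)_i = gamma(i),   i,j = 1..p.
Substitute the sample gammas (Toeplitz matrix and right-hand side of size 1):
  Gamma_p = [[3.3093]]
  r_p     = [2.0815]
With p = 1 this is the single equation gamma(0) phi_1 = gamma(1):
  phi_hat_1 = gamma(1) / gamma(0) = 2.0815 / 3.3093 = 0.6290.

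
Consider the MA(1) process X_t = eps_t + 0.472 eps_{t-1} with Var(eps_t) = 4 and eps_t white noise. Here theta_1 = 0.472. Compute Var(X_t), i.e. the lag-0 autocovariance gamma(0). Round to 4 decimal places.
\gamma(0) = 4.8911

For an MA(q) process X_t = eps_t + sum_i theta_i eps_{t-i} with
Var(eps_t) = sigma^2, the variance is
  gamma(0) = sigma^2 * (1 + sum_i theta_i^2).
  sum_i theta_i^2 = (0.472)^2 = 0.222784.
  gamma(0) = 4 * (1 + 0.222784) = 4 * 1.222784 = 4.891136, which rounds to 4.8911.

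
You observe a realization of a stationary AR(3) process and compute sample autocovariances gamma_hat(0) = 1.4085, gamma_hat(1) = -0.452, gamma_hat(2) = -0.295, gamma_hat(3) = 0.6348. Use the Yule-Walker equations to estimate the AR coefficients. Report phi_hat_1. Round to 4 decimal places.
\hat\phi_{1} = -0.3230

The Yule-Walker equations for an AR(p) process read, in matrix form,
  Gamma_p phi = r_p,   with   (Gamma_p)_{ij} = gamma(|i - j|),
                       (r_p)_i = gamma(i),   i,j = 1..p.
Substitute the sample gammas (Toeplitz matrix and right-hand side of size 3):
  Gamma_p = [[1.4085, -0.452, -0.295], [-0.452, 1.4085, -0.452], [-0.295, -0.452, 1.4085]]
  r_p     = [-0.452, -0.295, 0.6348]
Written out (R1..R3):
  (R1) 1.4085 phi_1 - 0.452 phi_2 - 0.295 phi_3 = -0.452
  (R2) -0.452 phi_1 + 1.4085 phi_2 - 0.452 phi_3 = -0.295
  (R3) -0.295 phi_1 - 0.452 phi_2 + 1.4085 phi_3 = 0.6348
Gaussian elimination:
  R2 <- R2 - (-0.452/1.4085) R1 = R2 - (-0.320909) R1:  1.263449 phi_2 - 0.546668 phi_3 = -0.440051
  R3 <- R3 - (-0.295/1.4085) R1 = R3 - (-0.209443) R1:  -0.546668 phi_2 + 1.346714 phi_3 = 0.540132
  R3 <- R3 - (-0.546668/1.263449) R2 = R3 - (-0.432679) R2:  1.110183 phi_3 = 0.349731
Back-substitution:
  phi_hat_3 = 0.349731 / 1.110183 = 0.315021
  phi_hat_2 = (-0.440051 - (-0.546668)(0.315021)) / 1.263449 = -0.21199
  phi_hat_1 = (-0.452 - (-0.452)(-0.21199) - (-0.295)(0.315021)) / 1.4085 = -0.322959
So phi_hat = [-0.3230, -0.2120, 0.3150].
Therefore phi_hat_1 = -0.3230.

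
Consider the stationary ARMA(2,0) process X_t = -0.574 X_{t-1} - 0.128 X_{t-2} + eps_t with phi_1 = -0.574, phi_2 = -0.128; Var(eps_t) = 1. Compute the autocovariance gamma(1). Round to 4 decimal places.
\gamma(1) = -0.6981

Multiply the model equation by X_{t-k} and take expectations. With theta_0 = psi_0 = 1 and psi_j the MA(infinity) weights, this gives
  gamma(k) - sum_i phi_i gamma(k-i) = c_k,
  c_k = sigma^2 * sum_{j=k..q} theta_j psi_{j-k}   (c_k = 0 for k > q),
using gamma(-m) = gamma(m).
Pure AR (q = 0): c_0 = sigma^2 = 1, c_k = 0 for k >= 1.
Equations for k = 0, 1, 2 (AR order 2, c_2 = 0):
  (E0) gamma(0) = phi_1 gamma(1) + phi_2 gamma(2) + c_0
  (E1) gamma(1) = phi_1 gamma(0) + phi_2 gamma(1) + c_1
  (E2) gamma(2) = phi_1 gamma(1) + phi_2 gamma(0)
From (E1): gamma(1) = A gamma(0) + B with
  A = phi_1 / (1 - phi_2) = -0.574 / 1.128 = -0.508865,   B = c_1 / (1 - phi_2) = 0 / 1.128 = 0.
Insert (E2) into (E0): gamma(0) (1 - phi_2^2) = phi_1 (1 + phi_2) gamma(1) + c_0.
  phi_1 (1 + phi_2) = (-0.574)(0.872) = -0.500528,   1 - phi_2^2 = 0.983616.
Replace gamma(1) by A gamma(0) + B and collect gamma(0):
  gamma(0) [0.983616 - (-0.500528)(-0.508865)] = c_0 = 1
  gamma(0) * 0.728915 = 1
  gamma(0) = 1 / 0.728915 = 1.371903.
  gamma(1) = A gamma(0) = (-0.508865)(1.371903) = -0.698114.
Therefore gamma(1) = -0.6981 (to 4 decimal places).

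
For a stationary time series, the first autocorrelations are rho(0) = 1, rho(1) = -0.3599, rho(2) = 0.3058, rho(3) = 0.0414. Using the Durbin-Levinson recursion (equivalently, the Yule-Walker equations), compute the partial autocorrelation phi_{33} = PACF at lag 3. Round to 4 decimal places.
\phi_{33} = 0.2420

The PACF at lag k is phi_{kk}, the last component of the solution
to the Yule-Walker system G_k phi = r_k where
  (G_k)_{ij} = rho(|i - j|), (r_k)_i = rho(i), i,j = 1..k.
Equivalently, Durbin-Levinson gives phi_{kk} iteratively:
  phi_{11} = rho(1)
  phi_{kk} = [rho(k) - sum_{j=1..k-1} phi_{k-1,j} rho(k-j)]
            / [1 - sum_{j=1..k-1} phi_{k-1,j} rho(j)],
  phi_{k,j} = phi_{k-1,j} - phi_{kk} phi_{k-1,k-j},  j = 1..k-1.
Step k = 1:
  phi_11 = rho(1) = -0.3599.
Step k = 2:
  phi_22 = [rho(2) - phi_11 rho(1)] / [1 - phi_11 rho(1)] = [0.3058 - (-0.3599)(-0.3599)] / [1 - (-0.3599)(-0.3599)]
         = 0.17627199 / 0.87047199 = 0.202502.
  Update: phi_21 = phi_11 - phi_22 phi_11 = -0.3599 - (0.202502)(-0.3599) = -0.28702.
Step k = 3:
  phi_33 = [rho(3) - phi_21 rho(2) - phi_22 rho(1)] / [1 - phi_21 rho(1) - phi_22 rho(2)]
    numerator   = 0.0414 - (-0.28702)(0.3058) - (0.202502)(-0.3599) = 0.20205095
    denominator = 1 - (-0.28702)(-0.3599) - (0.202502)(0.3058) = 0.83477663
  phi_33 = 0.20205095 / 0.83477663 = 0.242.
Therefore phi_{33} = 0.2420.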